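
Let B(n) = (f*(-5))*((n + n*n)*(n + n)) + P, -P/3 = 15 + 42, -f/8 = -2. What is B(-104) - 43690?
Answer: 178203819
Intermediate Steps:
f = 16 (f = -8*(-2) = 16)
P = -171 (P = -3*(15 + 42) = -3*57 = -171)
B(n) = -171 - 160*n*(n + n**2) (B(n) = (16*(-5))*((n + n*n)*(n + n)) - 171 = -80*(n + n**2)*2*n - 171 = -160*n*(n + n**2) - 171 = -171 - 160*n*(n + n**2))
B(-104) - 43690 = (-171 - 160*(-104)**2 - 160*(-104)**3) - 43690 = (-171 - 160*10816 - 160*(-1124864)) - 43690 = (-171 - 1730560 + 179978240) - 43690 = 178247509 - 43690 = 178203819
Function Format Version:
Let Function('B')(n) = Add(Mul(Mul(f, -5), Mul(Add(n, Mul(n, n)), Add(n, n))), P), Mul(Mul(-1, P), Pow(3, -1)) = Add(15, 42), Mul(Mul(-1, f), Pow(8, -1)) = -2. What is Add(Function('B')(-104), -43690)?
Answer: 178203819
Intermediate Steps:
f = 16 (f = Mul(-8, -2) = 16)
P = -171 (P = Mul(-3, Add(15, 42)) = Mul(-3, 57) = -171)
Function('B')(n) = Add(-171, Mul(-160, n, Add(n, Pow(n, 2)))) (Function('B')(n) = Add(Mul(Mul(16, -5), Mul(Add(n, Mul(n, n)), Add(n, n))), -171) = Add(Mul(-80, Mul(Add(n, Pow(n, 2)), Mul(2, n))), -171) = Add(Mul(-80, Mul(2, n, Add(n, Pow(n, 2)))), -171) = Add(Mul(-160, n, Add(n, Pow(n, 2))), -171) = Add(-171, Mul(-160, n, Add(n, Pow(n, 2)))))
Add(Function('B')(-104), -43690) = Add(Add(-171, Mul(-160, Pow(-104, 2)), Mul(-160, Pow(-104, 3))), -43690) = Add(Add(-171, Mul(-160, 10816), Mul(-160, -1124864)), -43690) = Add(Add(-171, -1730560, 179978240), -43690) = Add(178247509, -43690) = 178203819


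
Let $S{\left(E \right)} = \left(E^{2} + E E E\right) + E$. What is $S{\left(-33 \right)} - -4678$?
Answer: $-30203$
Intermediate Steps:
$S{\left(E \right)} = E + E^{2} + E^{3}$ ($S{\left(E \right)} = \left(E^{2} + E^{2} E\right) + E = \left(E^{2} + E^{3}\right) + E = E + E^{2} + E^{3}$)
$S{\left(-33 \right)} - -4678 = - 33 \left(1 - 33 + \left(-33\right)^{2}\right) - -4678 = - 33 \left(1 - 33 + 1089\right) + 4678 = \left(-33\right) 1057 + 4678 = -34881 + 4678 = -30203$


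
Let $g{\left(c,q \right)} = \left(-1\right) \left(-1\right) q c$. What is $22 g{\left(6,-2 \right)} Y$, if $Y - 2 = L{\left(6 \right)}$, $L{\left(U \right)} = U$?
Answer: $-2112$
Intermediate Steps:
$g{\left(c,q \right)} = c q$ ($g{\left(c,q \right)} = 1 q c = q c = c q$)
$Y = 8$ ($Y = 2 + 6 = 8$)
$22 g{\left(6,-2 \right)} Y = 22 \cdot 6 \left(-2\right) 8 = 22 \left(-12\right) 8 = \left(-264\right) 8 = -2112$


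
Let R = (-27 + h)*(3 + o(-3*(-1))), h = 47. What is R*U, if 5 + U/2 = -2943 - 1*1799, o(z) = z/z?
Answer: -759520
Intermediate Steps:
o(z) = 1
R = 80 (R = (-27 + 47)*(3 + 1) = 20*4 = 80)
U = -9494 (U = -10 + 2*(-2943 - 1*1799) = -10 + 2*(-2943 - 1799) = -10 + 2*(-4742) = -10 - 9484 = -9494)
R*U = 80*(-9494) = -759520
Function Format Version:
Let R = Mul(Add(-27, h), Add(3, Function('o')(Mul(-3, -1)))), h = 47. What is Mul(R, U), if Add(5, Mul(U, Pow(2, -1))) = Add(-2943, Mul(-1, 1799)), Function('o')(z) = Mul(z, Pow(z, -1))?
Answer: -759520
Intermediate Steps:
Function('o')(z) = 1
R = 80 (R = Mul(Add(-27, 47), Add(3, 1)) = Mul(20, 4) = 80)
U = -9494 (U = Add(-10, Mul(2, Add(-2943, Mul(-1, 1799)))) = Add(-10, Mul(2, Add(-2943, -1799))) = Add(-10, Mul(2, -4742)) = Add(-10, -9484) = -9494)
Mul(R, U) = Mul(80, -9494) = -759520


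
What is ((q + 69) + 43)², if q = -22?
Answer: 8100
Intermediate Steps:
((q + 69) + 43)² = ((-22 + 69) + 43)² = (47 + 43)² = 90² = 8100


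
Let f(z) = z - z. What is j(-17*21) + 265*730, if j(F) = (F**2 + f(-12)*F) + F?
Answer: 320542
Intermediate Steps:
f(z) = 0
j(F) = F + F**2 (j(F) = (F**2 + 0*F) + F = (F**2 + 0) + F = F**2 + F = F + F**2)
j(-17*21) + 265*730 = (-17*21)*(1 - 17*21) + 265*730 = -357*(1 - 357) + 193450 = -357*(-356) + 193450 = 127092 + 193450 = 320542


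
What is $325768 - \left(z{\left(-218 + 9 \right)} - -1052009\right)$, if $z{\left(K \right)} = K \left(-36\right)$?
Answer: $-733765$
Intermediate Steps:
$z{\left(K \right)} = - 36 K$
$325768 - \left(z{\left(-218 + 9 \right)} - -1052009\right) = 325768 - \left(- 36 \left(-218 + 9\right) - -1052009\right) = 325768 - \left(\left(-36\right) \left(-209\right) + 1052009\right) = 325768 - \left(7524 + 1052009\right) = 325768 - 1059533 = -733765$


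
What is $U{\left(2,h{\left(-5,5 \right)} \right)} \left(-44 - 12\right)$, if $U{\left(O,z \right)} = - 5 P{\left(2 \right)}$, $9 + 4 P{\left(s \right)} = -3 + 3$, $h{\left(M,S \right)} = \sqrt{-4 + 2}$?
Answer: $-630$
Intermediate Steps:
$h{\left(M,S \right)} = i \sqrt{2}$ ($h{\left(M,S \right)} = \sqrt{-2} = i \sqrt{2}$)
$P{\left(s \right)} = - \frac{9}{4}$ ($P{\left(s \right)} = - \frac{9}{4} + \frac{-3 + 3}{4} = - \frac{9}{4} + \frac{1}{4} \cdot 0 = - \frac{9}{4} + 0 = - \frac{9}{4}$)
$U{\left(O,z \right)} = \frac{45}{4}$ ($U{\left(O,z \right)} = \left(-5\right) \left(- \frac{9}{4}\right) = \frac{45}{4}$)
$U{\left(2,h{\left(-5,5 \right)} \right)} \left(-44 - 12\right) = \frac{45 \left(-44 - 12\right)}{4} = \frac{45}{4} \left(-56\right) = -630$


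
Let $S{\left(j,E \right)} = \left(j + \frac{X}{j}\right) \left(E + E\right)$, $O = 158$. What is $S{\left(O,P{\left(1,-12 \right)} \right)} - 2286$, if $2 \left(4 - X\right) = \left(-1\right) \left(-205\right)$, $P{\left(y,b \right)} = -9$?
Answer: $- \frac{808767}{158} \approx -5118.8$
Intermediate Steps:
$X = - \frac{197}{2}$ ($X = 4 - \frac{\left(-1\right) \left(-205\right)}{2} = 4 - \frac{205}{2} = - \frac{197}{2} \approx -98.5$)
$S{\left(j,E \right)} = 2 E \left(j - \frac{197}{2 j}\right)$ ($S{\left(j,E \right)} = \left(j - \frac{197}{2 j}\right) \left(E + E\right) = \left(j - \frac{197}{2 j}\right) 2 E = 2 E \left(j - \frac{197}{2 j}\right)$)
$S{\left(O,P{\left(1,-12 \right)} \right)} - 2286 = - \frac{9 \left(-197 + 2 \cdot 158^{2}\right)}{158} - 2286 = \left(-9\right) \frac{1}{158} \left(-197 + 2 \cdot 24964\right) - 2286 = \left(-9\right) \frac{1}{158} \left(-197 + 49928\right) - 2286 = \left(-9\right) \frac{1}{158} \cdot 49731 - 2286 = - \frac{447579}{158} - 2286 = - \frac{808767}{158}$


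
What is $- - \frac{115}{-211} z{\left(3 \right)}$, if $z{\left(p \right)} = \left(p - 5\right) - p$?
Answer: $\frac{575}{211} \approx 2.7251$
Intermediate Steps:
$z{\left(p \right)} = -5$ ($z{\left(p \right)} = \left(-5 + p\right) - p = -5$)
$- - \frac{115}{-211} z{\left(3 \right)} = - - \frac{115}{-211} \left(-5\right) = - \left(-115\right) \left(- \frac{1}{211}\right) \left(-5\right) = - \frac{115 \left(-5\right)}{211} = \left(-1\right) \left(- \frac{575}{211}\right) = \frac{575}{211}$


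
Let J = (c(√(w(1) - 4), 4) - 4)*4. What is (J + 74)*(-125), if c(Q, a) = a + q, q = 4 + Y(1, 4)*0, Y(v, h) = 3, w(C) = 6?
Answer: -11250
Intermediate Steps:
q = 4 (q = 4 + 3*0 = 4 + 0 = 4)
c(Q, a) = 4 + a (c(Q, a) = a + 4 = 4 + a)
J = 16 (J = ((4 + 4) - 4)*4 = (8 - 4)*4 = 4*4 = 16)
(J + 74)*(-125) = (16 + 74)*(-125) = 90*(-125) = -11250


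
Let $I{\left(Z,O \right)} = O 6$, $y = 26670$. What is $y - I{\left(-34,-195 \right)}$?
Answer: $27840$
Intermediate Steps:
$I{\left(Z,O \right)} = 6 O$
$y - I{\left(-34,-195 \right)} = 26670 - 6 \left(-195\right) = 26670 - -1170 = 26670 + 1170 = 27840$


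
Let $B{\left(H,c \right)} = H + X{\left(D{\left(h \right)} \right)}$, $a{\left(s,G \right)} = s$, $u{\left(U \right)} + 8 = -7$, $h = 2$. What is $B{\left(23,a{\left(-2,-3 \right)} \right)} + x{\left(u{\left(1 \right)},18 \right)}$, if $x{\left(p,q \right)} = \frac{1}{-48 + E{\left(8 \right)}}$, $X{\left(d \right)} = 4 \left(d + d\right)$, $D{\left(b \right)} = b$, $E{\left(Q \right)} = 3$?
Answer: $\frac{1754}{45} \approx 38.978$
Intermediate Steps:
$u{\left(U \right)} = -15$ ($u{\left(U \right)} = -8 - 7 = -15$)
$X{\left(d \right)} = 8 d$ ($X{\left(d \right)} = 4 \cdot 2 d = 8 d$)
$B{\left(H,c \right)} = 16 + H$ ($B{\left(H,c \right)} = H + 8 \cdot 2 = H + 16 = 16 + H$)
$x{\left(p,q \right)} = - \frac{1}{45}$ ($x{\left(p,q \right)} = \frac{1}{-48 + 3} = \frac{1}{-45} = - \frac{1}{45}$)
$B{\left(23,a{\left(-2,-3 \right)} \right)} + x{\left(u{\left(1 \right)},18 \right)} = \left(16 + 23\right) - \frac{1}{45} = 39 - \frac{1}{45} = \frac{1754}{45}$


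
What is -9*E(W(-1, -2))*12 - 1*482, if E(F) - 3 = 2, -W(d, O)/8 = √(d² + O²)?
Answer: -1022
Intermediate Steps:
W(d, O) = -8*√(O² + d²) (W(d, O) = -8*√(d² + O²) = -8*√(O² + d²))
E(F) = 5 (E(F) = 3 + 2 = 5)
-9*E(W(-1, -2))*12 - 1*482 = -9*5*12 - 1*482 = -45*12 - 482 = -540 - 482 = -1022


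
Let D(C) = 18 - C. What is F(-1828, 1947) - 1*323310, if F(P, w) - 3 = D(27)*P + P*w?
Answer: -3865971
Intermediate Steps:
F(P, w) = 3 - 9*P + P*w (F(P, w) = 3 + ((18 - 1*27)*P + P*w) = 3 + ((18 - 27)*P + P*w) = 3 + (-9*P + P*w) = 3 - 9*P + P*w)
F(-1828, 1947) - 1*323310 = (3 - 9*(-1828) - 1828*1947) - 1*323310 = (3 + 16452 - 3559116) - 323310 = -3542661 - 323310 = -3865971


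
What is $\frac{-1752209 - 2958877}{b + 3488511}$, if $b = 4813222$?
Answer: $- \frac{4711086}{8301733} \approx -0.56748$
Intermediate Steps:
$\frac{-1752209 - 2958877}{b + 3488511} = \frac{-1752209 - 2958877}{4813222 + 3488511} = - \frac{4711086}{8301733}$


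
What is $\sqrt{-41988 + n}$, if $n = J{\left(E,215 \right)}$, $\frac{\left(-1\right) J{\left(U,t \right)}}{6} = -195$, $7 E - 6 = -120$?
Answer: $i \sqrt{40818} \approx 202.03 i$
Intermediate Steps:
$E = - \frac{114}{7}$ ($E = \frac{6}{7} + \frac{1}{7} \left(-120\right) = \frac{6}{7} - \frac{120}{7} = - \frac{114}{7} \approx -16.286$)
$J{\left(U,t \right)} = 1170$ ($J{\left(U,t \right)} = \left(-6\right) \left(-195\right) = 1170$)
$n = 1170$
$\sqrt{-41988 + n} = \sqrt{-41988 + 1170} = \sqrt{-40818} = i \sqrt{40818}$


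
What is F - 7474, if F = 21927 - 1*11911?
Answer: 2542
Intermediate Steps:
F = 10016 (F = 21927 - 11911 = 10016)
F - 7474 = 10016 - 7474 = 2542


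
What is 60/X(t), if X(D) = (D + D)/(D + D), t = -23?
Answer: 60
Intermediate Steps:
X(D) = 1 (X(D) = (2*D)/((2*D)) = (2*D)*(1/(2*D)) = 1)
60/X(t) = 60/1 = 60*1 = 60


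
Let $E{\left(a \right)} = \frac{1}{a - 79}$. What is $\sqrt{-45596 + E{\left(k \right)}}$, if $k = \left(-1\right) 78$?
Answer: $\frac{3 i \sqrt{124877329}}{157} \approx 213.53 i$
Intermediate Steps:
$k = -78$
$E{\left(a \right)} = \frac{1}{-79 + a}$
$\sqrt{-45596 + E{\left(k \right)}} = \sqrt{-45596 + \frac{1}{-79 - 78}} = \sqrt{-45596 + \frac{1}{-157}} = \sqrt{-45596 - \frac{1}{157}} = \sqrt{- \frac{7158573}{157}} = \frac{3 i \sqrt{124877329}}{157}$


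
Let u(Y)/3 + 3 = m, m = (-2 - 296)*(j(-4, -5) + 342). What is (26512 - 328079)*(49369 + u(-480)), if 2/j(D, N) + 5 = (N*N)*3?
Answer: 386629314394/5 ≈ 7.7326e+10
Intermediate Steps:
j(D, N) = 2/(-5 + 3*N²) (j(D, N) = 2/(-5 + (N*N)*3) = 2/(-5 + N²*3) = 2/(-5 + 3*N²))
m = -3567358/35 (m = (-2 - 296)*(2/(-5 + 3*(-5)²) + 342) = -298*(2/(-5 + 3*25) + 342) = -298*(2/(-5 + 75) + 342) = -298*(2/70 + 342) = -298*(2*(1/70) + 342) = -298*(1/35 + 342) = -298*11971/35 = -3567358/35 ≈ -1.0192e+5)
u(Y) = -10702389/35 (u(Y) = -9 + 3*(-3567358/35) = -9 - 10702074/35 = -10702389/35)
(26512 - 328079)*(49369 + u(-480)) = (26512 - 328079)*(49369 - 10702389/35) = -301567*(-8974474/35) = 386629314394/5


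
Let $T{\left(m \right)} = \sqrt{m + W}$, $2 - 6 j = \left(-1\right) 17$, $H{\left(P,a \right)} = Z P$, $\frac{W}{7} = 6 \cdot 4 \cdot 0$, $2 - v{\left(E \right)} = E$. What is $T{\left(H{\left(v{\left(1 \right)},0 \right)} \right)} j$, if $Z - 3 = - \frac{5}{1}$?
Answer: $\frac{19 i \sqrt{2}}{6} \approx 4.4783 i$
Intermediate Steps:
$v{\left(E \right)} = 2 - E$
$Z = -2$ ($Z = 3 - \frac{5}{1} = 3 - 5 = -2$)
$W = 0$ ($W = 7 \cdot 6 \cdot 4 \cdot 0 = 7 \cdot 24 \cdot 0 = 7 \cdot 0 = 0$)
$H{\left(P,a \right)} = - 2 P$
$j = \frac{19}{6}$ ($j = \frac{1}{3} - \frac{\left(-1\right) 17}{6} = \frac{1}{3} - - \frac{17}{6} = \frac{1}{3} + \frac{17}{6} = \frac{19}{6} \approx 3.1667$)
$T{\left(m \right)} = \sqrt{m}$ ($T{\left(m \right)} = \sqrt{m + 0} = \sqrt{m}$)
$T{\left(H{\left(v{\left(1 \right)},0 \right)} \right)} j = \sqrt{- 2 \left(2 - 1\right)} \frac{19}{6} = \sqrt{\left(-2\right) 1} \cdot \frac{19}{6} = \sqrt{-2} \cdot \frac{19}{6} = i \sqrt{2} \cdot \frac{19}{6} = \frac{19 i \sqrt{2}}{6}$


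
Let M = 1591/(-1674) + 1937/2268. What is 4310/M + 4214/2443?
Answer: -21150502394/472895 ≈ -44726.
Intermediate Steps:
M = -6775/70308 (M = 1591*(-1/1674) + 1937*(1/2268) = -1591/1674 + 1937/2268 = -6775/70308 ≈ -0.096362)
4310/M + 4214/2443 = 4310/(-6775/70308) + 4214/2443 = 4310*(-70308/6775) + 4214*(1/2443) = -60605496/1355 + 602/349 = -21150502394/472895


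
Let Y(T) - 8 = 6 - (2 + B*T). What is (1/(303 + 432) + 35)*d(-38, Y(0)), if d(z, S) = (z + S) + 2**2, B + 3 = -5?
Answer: -565972/735 ≈ -770.03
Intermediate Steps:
B = -8 (B = -3 - 5 = -8)
Y(T) = 12 + 8*T (Y(T) = 8 + (6 - (2 - 8*T)) = 8 + (6 + (-2 + 8*T)) = 8 + (4 + 8*T) = 12 + 8*T)
d(z, S) = 4 + S + z (d(z, S) = (S + z) + 4 = 4 + S + z)
(1/(303 + 432) + 35)*d(-38, Y(0)) = (1/(303 + 432) + 35)*(4 + (12 + 8*0) - 38) = (1/735 + 35)*(4 + (12 + 0) - 38) = (1/735 + 35)*(4 + 12 - 38) = (25726/735)*(-22) = -565972/735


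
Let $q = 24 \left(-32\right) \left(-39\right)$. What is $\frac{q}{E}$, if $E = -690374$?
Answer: $- \frac{14976}{345187} \approx -0.043385$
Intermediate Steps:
$q = 29952$ ($q = \left(-768\right) \left(-39\right) = 29952$)
$\frac{q}{E} = \frac{29952}{-690374} = 29952 \left(- \frac{1}{690374}\right) = - \frac{14976}{345187}$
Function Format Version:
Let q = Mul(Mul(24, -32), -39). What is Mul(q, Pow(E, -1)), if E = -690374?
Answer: Rational(-14976, 345187) ≈ -0.043385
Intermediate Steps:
q = 29952 (q = Mul(-768, -39) = 29952)
Mul(q, Pow(E, -1)) = Mul(29952, Pow(-690374, -1)) = Mul(29952, Rational(-1, 690374)) = Rational(-14976, 345187)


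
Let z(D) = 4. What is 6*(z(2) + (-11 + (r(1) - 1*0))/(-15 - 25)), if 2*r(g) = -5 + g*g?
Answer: 519/20 ≈ 25.950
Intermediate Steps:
r(g) = -5/2 + g²/2 (r(g) = (-5 + g*g)/2 = (-5 + g²)/2 = -5/2 + g²/2)
6*(z(2) + (-11 + (r(1) - 1*0))/(-15 - 25)) = 6*(4 + (-11 + ((-5/2 + (½)*1²) - 1*0))/(-15 - 25)) = 6*(4 + (-11 + ((-5/2 + (½)*1) + 0))/(-40)) = 6*(4 + (-11 + ((-5/2 + ½) + 0))*(-1/40)) = 6*(4 + (-11 + (-2 + 0))*(-1/40)) = 6*(4 + (-11 - 2)*(-1/40)) = 6*(4 - 13*(-1/40)) = 6*(4 + 13/40) = 6*(173/40) = 519/20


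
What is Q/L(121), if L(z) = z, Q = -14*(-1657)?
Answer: 23198/121 ≈ 191.72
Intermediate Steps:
Q = 23198
Q/L(121) = 23198/121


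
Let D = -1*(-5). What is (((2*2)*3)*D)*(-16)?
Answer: -960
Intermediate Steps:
D = 5
(((2*2)*3)*D)*(-16) = (((2*2)*3)*5)*(-16) = ((4*3)*5)*(-16) = (12*5)*(-16) = 60*(-16) = -960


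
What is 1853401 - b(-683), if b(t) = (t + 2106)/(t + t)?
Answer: 2531747189/1366 ≈ 1.8534e+6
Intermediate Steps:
b(t) = (2106 + t)/(2*t) (b(t) = (2106 + t)/((2*t)) = (2106 + t)*(1/(2*t)) = (2106 + t)/(2*t))
1853401 - b(-683) = 1853401 - (2106 - 683)/(2*(-683)) = 1853401 - (-1)*1423/(2*683) = 1853401 - 1*(-1423/1366) = 1853401 + 1423/1366 = 2531747189/1366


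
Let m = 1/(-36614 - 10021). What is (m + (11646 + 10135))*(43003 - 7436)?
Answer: 36127426871578/46635 ≈ 7.7468e+8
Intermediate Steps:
m = -1/46635 (m = 1/(-46635) = -1/46635 ≈ -2.1443e-5)
(m + (11646 + 10135))*(43003 - 7436) = (-1/46635 + (11646 + 10135))*(43003 - 7436) = (-1/46635 + 21781)*35567 = (1015756934/46635)*35567 = 36127426871578/46635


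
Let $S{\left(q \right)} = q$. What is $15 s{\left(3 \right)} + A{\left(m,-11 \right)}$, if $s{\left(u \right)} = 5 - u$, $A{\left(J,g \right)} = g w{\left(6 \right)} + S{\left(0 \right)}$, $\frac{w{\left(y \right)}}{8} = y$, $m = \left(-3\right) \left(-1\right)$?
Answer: $-498$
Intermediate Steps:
$m = 3$
$w{\left(y \right)} = 8 y$
$A{\left(J,g \right)} = 48 g$ ($A{\left(J,g \right)} = g 8 \cdot 6 + 0 = g 48 + 0 = 48 g + 0 = 48 g$)
$15 s{\left(3 \right)} + A{\left(m,-11 \right)} = 15 \left(5 - 3\right) + 48 \left(-11\right) = 15 \left(5 - 3\right) - 528 = 15 \cdot 2 - 528 = 30 - 528 = -498$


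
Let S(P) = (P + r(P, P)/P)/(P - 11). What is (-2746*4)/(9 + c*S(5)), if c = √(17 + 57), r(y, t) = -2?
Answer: -44485200/16877 - 3789480*√74/16877 ≈ -4567.4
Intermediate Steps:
c = √74 ≈ 8.6023
S(P) = (P - 2/P)/(-11 + P) (S(P) = (P - 2/P)/(P - 11) = (P - 2/P)/(-11 + P))
(-2746*4)/(9 + c*S(5)) = (-2746*4)/(9 + √74*((-2 + 5²)/(5*(-11 + 5)))) = -10984/(9 + √74*((⅕)*(-2 + 25)/(-6))) = -10984/(9 + √74*((⅕)*(-⅙)*23)) = -10984/(9 + √74*(-23/30)) = -10984/(9 - 23*√74/30)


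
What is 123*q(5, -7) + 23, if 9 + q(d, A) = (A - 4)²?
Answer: 13799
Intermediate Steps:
q(d, A) = -9 + (-4 + A)² (q(d, A) = -9 + (A - 4)² = -9 + (-4 + A)²)
123*q(5, -7) + 23 = 123*(-9 + (-4 - 7)²) + 23 = 123*(-9 + (-11)²) + 23 = 123*(-9 + 121) + 23 = 123*112 + 23 = 13776 + 23 = 13799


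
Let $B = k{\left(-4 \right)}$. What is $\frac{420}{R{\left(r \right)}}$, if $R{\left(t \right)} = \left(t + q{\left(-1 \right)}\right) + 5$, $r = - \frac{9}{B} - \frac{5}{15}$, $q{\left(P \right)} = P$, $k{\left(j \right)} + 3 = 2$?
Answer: $\frac{630}{19} \approx 33.158$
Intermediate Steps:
$k{\left(j \right)} = -1$ ($k{\left(j \right)} = -3 + 2 = -1$)
$B = -1$
$r = \frac{26}{3}$ ($r = - \frac{9}{-1} - \frac{5}{15} = \left(-9\right) \left(-1\right) - \frac{1}{3} = 9 - \frac{1}{3} = \frac{26}{3} \approx 8.6667$)
$R{\left(t \right)} = 4 + t$ ($R{\left(t \right)} = \left(t - 1\right) + 5 = \left(-1 + t\right) + 5 = 4 + t$)
$\frac{420}{R{\left(r \right)}} = \frac{420}{4 + \frac{26}{3}} = \frac{420}{\frac{38}{3}} = 420 \cdot \frac{3}{38} = \frac{630}{19}$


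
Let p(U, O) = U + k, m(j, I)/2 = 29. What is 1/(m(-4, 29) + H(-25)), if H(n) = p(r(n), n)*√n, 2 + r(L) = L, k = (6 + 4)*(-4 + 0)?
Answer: 58/115589 + 335*I/115589 ≈ 0.00050178 + 0.0028982*I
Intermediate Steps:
k = -40 (k = 10*(-4) = -40)
r(L) = -2 + L
m(j, I) = 58 (m(j, I) = 2*29 = 58)
p(U, O) = -40 + U (p(U, O) = U - 40 = -40 + U)
H(n) = √n*(-42 + n) (H(n) = (-40 + (-2 + n))*√n = (-42 + n)*√n = √n*(-42 + n))
1/(m(-4, 29) + H(-25)) = 1/(58 + √(-25)*(-42 - 25)) = 1/(58 + (5*I)*(-67)) = 1/(58 - 335*I) = (58 + 335*I)/115589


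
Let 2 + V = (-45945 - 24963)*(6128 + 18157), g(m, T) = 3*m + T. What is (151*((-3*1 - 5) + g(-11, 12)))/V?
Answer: 4379/1722000782 ≈ 2.5430e-6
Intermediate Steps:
g(m, T) = T + 3*m
V = -1722000782 (V = -2 + (-45945 - 24963)*(6128 + 18157) = -2 - 70908*24285 = -2 - 1722000780 = -1722000782)
(151*((-3*1 - 5) + g(-11, 12)))/V = (151*((-3*1 - 5) + (12 + 3*(-11))))/(-1722000782) = (151*((-3 - 5) + (12 - 33)))*(-1/1722000782) = (151*(-8 - 21))*(-1/1722000782) = (151*(-29))*(-1/1722000782) = -4379*(-1/1722000782) = 4379/1722000782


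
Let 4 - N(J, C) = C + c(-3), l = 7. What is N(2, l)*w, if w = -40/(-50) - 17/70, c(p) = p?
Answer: 0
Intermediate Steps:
N(J, C) = 7 - C (N(J, C) = 4 - (C - 3) = 4 - (-3 + C) = 4 + (3 - C) = 7 - C)
w = 39/70 (w = -40*(-1/50) - 17*1/70 = 4/5 - 17/70 = 39/70 ≈ 0.55714)
N(2, l)*w = (7 - 1*7)*(39/70) = (7 - 7)*(39/70) = 0*(39/70) = 0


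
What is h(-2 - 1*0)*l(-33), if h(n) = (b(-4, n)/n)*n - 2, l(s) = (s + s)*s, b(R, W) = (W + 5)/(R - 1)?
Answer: -28314/5 ≈ -5662.8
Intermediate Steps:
b(R, W) = (5 + W)/(-1 + R)
l(s) = 2*s**2 (l(s) = (2*s)*s = 2*s**2)
h(n) = -3 - n/5 (h(n) = (((5 + n)/(-1 - 4))/n)*n - 2 = (((5 + n)/(-5))/n)*n - 2 = ((-(5 + n)/5)/n)*n - 2 = ((-1 - n/5)/n)*n - 2 = (-1 - n/5) - 2 = -3 - n/5)
h(-2 - 1*0)*l(-33) = (-3 - (-2 - 1*0)/5)*(2*(-33)**2) = (-3 - (-2 + 0)/5)*(2*1089) = (-3 - 1/5*(-2))*2178 = (-3 + 2/5)*2178 = -13/5*2178 = -28314/5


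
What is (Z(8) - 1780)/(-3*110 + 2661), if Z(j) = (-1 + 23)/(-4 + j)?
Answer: -169/222 ≈ -0.76126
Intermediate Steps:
Z(j) = 22/(-4 + j)
(Z(8) - 1780)/(-3*110 + 2661) = (22/(-4 + 8) - 1780)/(-3*110 + 2661) = (22/4 - 1780)/(-330 + 2661) = (22*(1/4) - 1780)/2331 = (11/2 - 1780)*(1/2331) = -3549/2*1/2331 = -169/222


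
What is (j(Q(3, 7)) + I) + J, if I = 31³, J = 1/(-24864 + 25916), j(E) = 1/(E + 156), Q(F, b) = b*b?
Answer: 6424728317/215660 ≈ 29791.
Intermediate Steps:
Q(F, b) = b²
j(E) = 1/(156 + E)
J = 1/1052 ≈ 0.00095057
I = 29791
(j(Q(3, 7)) + I) + J = (1/(156 + 7²) + 29791) + 1/1052 = (1/(156 + 49) + 29791) + 1/1052 = (1/205 + 29791) + 1/1052 = 6107156/205 + 1/1052 = 6424728317/215660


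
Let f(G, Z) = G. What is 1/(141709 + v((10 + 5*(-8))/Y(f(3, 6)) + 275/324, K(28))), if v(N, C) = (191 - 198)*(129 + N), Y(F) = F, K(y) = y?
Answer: 324/45641899 ≈ 7.0987e-6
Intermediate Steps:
v(N, C) = -903 - 7*N (v(N, C) = -7*(129 + N) = -903 - 7*N)
1/(141709 + v((10 + 5*(-8))/Y(f(3, 6)) + 275/324, K(28))) = 1/(141709 + (-903 - 7*((10 + 5*(-8))/3 + 275/324))) = 1/(141709 + (-903 - 7*((10 - 40)*(⅓) + 275*(1/324)))) = 1/(141709 + (-903 - 7*(-30*⅓ + 275/324))) = 1/(141709 + (-903 - 7*(-10 + 275/324))) = 1/(141709 + (-903 - 7*(-2965/324))) = 1/(141709 + (-903 + 20755/324)) = 1/(141709 - 271817/324) = 1/(45641899/324) = 324/45641899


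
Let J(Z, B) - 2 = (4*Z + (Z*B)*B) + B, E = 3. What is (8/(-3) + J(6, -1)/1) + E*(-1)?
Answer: 76/3 ≈ 25.333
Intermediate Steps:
J(Z, B) = 2 + B + 4*Z + Z*B**2 (J(Z, B) = 2 + ((4*Z + (Z*B)*B) + B) = 2 + ((4*Z + (B*Z)*B) + B) = 2 + ((4*Z + Z*B**2) + B) = 2 + (B + 4*Z + Z*B**2) = 2 + B + 4*Z + Z*B**2)
(8/(-3) + J(6, -1)/1) + E*(-1) = (8/(-3) + (2 - 1 + 4*6 + 6*(-1)**2)/1) + 3*(-1) = (8*(-1/3) + (2 - 1 + 24 + 6*1)*1) - 3 = (-8/3 + (2 - 1 + 24 + 6)*1) - 3 = (-8/3 + 31*1) - 3 = (-8/3 + 31) - 3 = 85/3 - 3 = 76/3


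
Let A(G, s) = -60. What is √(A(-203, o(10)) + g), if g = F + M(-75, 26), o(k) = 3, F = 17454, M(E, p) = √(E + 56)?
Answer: √(17394 + I*√19) ≈ 131.89 + 0.017*I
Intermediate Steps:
M(E, p) = √(56 + E)
g = 17454 + I*√19 (g = 17454 + √(56 - 75) = 17454 + √(-19) = 17454 + I*√19 ≈ 17454.0 + 4.3589*I)
√(A(-203, o(10)) + g) = √(-60 + (17454 + I*√19)) = √(17394 + I*√19)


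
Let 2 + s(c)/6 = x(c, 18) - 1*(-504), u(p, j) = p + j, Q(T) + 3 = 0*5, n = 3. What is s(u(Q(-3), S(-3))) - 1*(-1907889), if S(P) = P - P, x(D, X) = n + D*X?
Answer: 1910595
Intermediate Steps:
x(D, X) = 3 + D*X
S(P) = 0
Q(T) = -3 (Q(T) = -3 + 0*5 = -3 + 0 = -3)
u(p, j) = j + p
s(c) = 3030 + 108*c (s(c) = -12 + 6*((3 + c*18) - 1*(-504)) = -12 + 6*((3 + 18*c) + 504) = -12 + 6*(507 + 18*c) = -12 + (3042 + 108*c) = 3030 + 108*c)
s(u(Q(-3), S(-3))) - 1*(-1907889) = (3030 + 108*(0 - 3)) - 1*(-1907889) = (3030 + 108*(-3)) + 1907889 = (3030 - 324) + 1907889 = 2706 + 1907889 = 1910595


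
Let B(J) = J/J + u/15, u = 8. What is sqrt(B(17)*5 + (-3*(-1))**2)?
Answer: 5*sqrt(6)/3 ≈ 4.0825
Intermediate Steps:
B(J) = 23/15 (B(J) = J/J + 8/15 = 1 + 8*(1/15) = 1 + 8/15 = 23/15)
sqrt(B(17)*5 + (-3*(-1))**2) = sqrt((23/15)*5 + (-3*(-1))**2) = sqrt(23/3 + 3**2) = sqrt(23/3 + 9) = sqrt(50/3) = 5*sqrt(6)/3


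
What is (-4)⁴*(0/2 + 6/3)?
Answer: 512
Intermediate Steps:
(-4)⁴*(0/2 + 6/3) = 256*(0*(½) + 6*(⅓)) = 256*(0 + 2) = 256*2 = 512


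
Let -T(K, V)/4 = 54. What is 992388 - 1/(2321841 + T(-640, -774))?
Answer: 2303952790499/2321625 ≈ 9.9239e+5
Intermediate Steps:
T(K, V) = -216 (T(K, V) = -4*54 = -216)
992388 - 1/(2321841 + T(-640, -774)) = 992388 - 1/(2321841 - 216) = 992388 - 1/2321625 = 2303952790499/2321625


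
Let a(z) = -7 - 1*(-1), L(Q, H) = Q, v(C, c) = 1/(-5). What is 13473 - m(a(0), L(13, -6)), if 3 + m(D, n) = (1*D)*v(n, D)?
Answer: 67374/5 ≈ 13475.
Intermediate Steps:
v(C, c) = -⅕
a(z) = -6 (a(z) = -7 + 1 = -6)
m(D, n) = -3 - D/5 (m(D, n) = -3 + (1*D)*(-⅕) = -3 + D*(-⅕) = -3 - D/5)
13473 - m(a(0), L(13, -6)) = 13473 - (-3 - ⅕*(-6)) = 13473 - (-3 + 6/5) = 13473 - 1*(-9/5) = 13473 + 9/5 = 67374/5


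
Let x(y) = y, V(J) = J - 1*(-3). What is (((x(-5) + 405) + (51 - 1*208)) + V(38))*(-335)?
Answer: -95140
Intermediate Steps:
V(J) = 3 + J (V(J) = J + 3 = 3 + J)
(((x(-5) + 405) + (51 - 1*208)) + V(38))*(-335) = (((-5 + 405) + (51 - 1*208)) + (3 + 38))*(-335) = ((400 + (51 - 208)) + 41)*(-335) = ((400 - 157) + 41)*(-335) = (243 + 41)*(-335) = 284*(-335) = -95140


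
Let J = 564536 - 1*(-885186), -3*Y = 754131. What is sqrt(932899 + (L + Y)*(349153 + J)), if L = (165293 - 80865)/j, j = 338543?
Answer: 2*I*sqrt(12956654668923295244531)/338543 ≈ 6.7245e+5*I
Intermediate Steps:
Y = -251377 (Y = -1/3*754131 = -251377)
L = 84428/338543 (L = (165293 - 80865)/338543 = 84428*(1/338543) = 84428/338543 ≈ 0.24939)
J = 1449722 (J = 564536 + 885186 = 1449722)
sqrt(932899 + (L + Y)*(349153 + J)) = sqrt(932899 + (84428/338543 - 251377)*(349153 + 1449722)) = sqrt(932899 - 85101839283/338543*1798875) = sqrt(932899 - 153087571140206625/338543) = sqrt(-153087255313780468/338543) = 2*I*sqrt(12956654668923295244531)/338543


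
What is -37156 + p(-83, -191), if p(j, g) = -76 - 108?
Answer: -37340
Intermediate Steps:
p(j, g) = -184
-37156 + p(-83, -191) = -37156 - 184 = -37340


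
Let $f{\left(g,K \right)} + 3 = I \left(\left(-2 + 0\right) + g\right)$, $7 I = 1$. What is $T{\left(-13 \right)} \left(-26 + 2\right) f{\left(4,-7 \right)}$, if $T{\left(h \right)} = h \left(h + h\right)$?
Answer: $\frac{154128}{7} \approx 22018.0$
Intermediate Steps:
$I = \frac{1}{7}$ ($I = \frac{1}{7} \cdot 1 = \frac{1}{7} \approx 0.14286$)
$T{\left(h \right)} = 2 h^{2}$ ($T{\left(h \right)} = h 2 h = 2 h^{2}$)
$f{\left(g,K \right)} = - \frac{23}{7} + \frac{g}{7}$ ($f{\left(g,K \right)} = -3 + \frac{\left(-2 + 0\right) + g}{7} = -3 + \frac{-2 + g}{7} = -3 + \left(- \frac{2}{7} + \frac{g}{7}\right) = - \frac{23}{7} + \frac{g}{7}$)
$T{\left(-13 \right)} \left(-26 + 2\right) f{\left(4,-7 \right)} = 2 \left(-13\right)^{2} \left(-26 + 2\right) \left(- \frac{23}{7} + \frac{1}{7} \cdot 4\right) = 2 \cdot 169 \left(-24\right) \left(- \frac{23}{7} + \frac{4}{7}\right) = 338 \left(-24\right) \left(- \frac{19}{7}\right) = \left(-8112\right) \left(- \frac{19}{7}\right) = \frac{154128}{7}$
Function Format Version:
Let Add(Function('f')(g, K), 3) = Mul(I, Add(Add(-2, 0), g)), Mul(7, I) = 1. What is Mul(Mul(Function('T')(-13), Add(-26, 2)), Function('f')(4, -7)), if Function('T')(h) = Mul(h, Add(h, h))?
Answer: Rational(154128, 7) ≈ 22018.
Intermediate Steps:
I = Rational(1, 7) (I = Mul(Rational(1, 7), 1) = Rational(1, 7) ≈ 0.14286)
Function('T')(h) = Mul(2, Pow(h, 2)) (Function('T')(h) = Mul(h, Mul(2, h)) = Mul(2, Pow(h, 2)))
Function('f')(g, K) = Add(Rational(-23, 7), Mul(Rational(1, 7), g)) (Function('f')(g, K) = Add(-3, Mul(Rational(1, 7), Add(Add(-2, 0), g))) = Add(-3, Mul(Rational(1, 7), Add(-2, g))) = Add(-3, Add(Rational(-2, 7), Mul(Rational(1, 7), g))) = Add(Rational(-23, 7), Mul(Rational(1, 7), g)))
Mul(Mul(Function('T')(-13), Add(-26, 2)), Function('f')(4, -7)) = Mul(Mul(Mul(2, Pow(-13, 2)), Add(-26, 2)), Add(Rational(-23, 7), Mul(Rational(1, 7), 4))) = Mul(Mul(Mul(2, 169), -24), Add(Rational(-23, 7), Rational(4, 7))) = Mul(Mul(338, -24), Rational(-19, 7)) = Mul(-8112, Rational(-19, 7)) = Rational(154128, 7)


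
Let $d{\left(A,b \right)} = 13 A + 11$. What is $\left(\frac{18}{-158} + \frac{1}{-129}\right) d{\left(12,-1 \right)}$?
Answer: $- \frac{207080}{10191} \approx -20.32$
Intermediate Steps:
$d{\left(A,b \right)} = 11 + 13 A$
$\left(\frac{18}{-158} + \frac{1}{-129}\right) d{\left(12,-1 \right)} = \left(\frac{18}{-158} + \frac{1}{-129}\right) \left(11 + 13 \cdot 12\right) = \left(18 \left(- \frac{1}{158}\right) - \frac{1}{129}\right) \left(11 + 156\right) = \left(- \frac{9}{79} - \frac{1}{129}\right) 167 = \left(- \frac{1240}{10191}\right) 167 = - \frac{207080}{10191}$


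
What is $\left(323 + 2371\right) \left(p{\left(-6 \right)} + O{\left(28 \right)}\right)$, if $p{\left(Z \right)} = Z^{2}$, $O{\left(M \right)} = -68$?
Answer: $-86208$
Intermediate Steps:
$\left(323 + 2371\right) \left(p{\left(-6 \right)} + O{\left(28 \right)}\right) = \left(323 + 2371\right) \left(\left(-6\right)^{2} - 68\right) = 2694 \left(36 - 68\right) = 2694 \left(-32\right) = -86208$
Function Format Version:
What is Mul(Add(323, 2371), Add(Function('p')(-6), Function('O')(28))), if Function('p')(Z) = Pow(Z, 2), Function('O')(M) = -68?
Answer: -86208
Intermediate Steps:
Mul(Add(323, 2371), Add(Function('p')(-6), Function('O')(28))) = Mul(Add(323, 2371), Add(Pow(-6, 2), -68)) = Mul(2694, Add(36, -68)) = Mul(2694, -32) = -86208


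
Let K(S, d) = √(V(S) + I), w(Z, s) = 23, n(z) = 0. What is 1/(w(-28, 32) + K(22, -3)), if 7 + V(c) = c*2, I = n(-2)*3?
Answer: 23/492 - √37/492 ≈ 0.034385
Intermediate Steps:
I = 0 (I = 0*3 = 0)
V(c) = -7 + 2*c (V(c) = -7 + c*2 = -7 + 2*c)
K(S, d) = √(-7 + 2*S) (K(S, d) = √((-7 + 2*S) + 0) = √(-7 + 2*S))
1/(w(-28, 32) + K(22, -3)) = 1/(23 + √(-7 + 2*22)) = 1/(23 + √(-7 + 44)) = 1/(23 + √37)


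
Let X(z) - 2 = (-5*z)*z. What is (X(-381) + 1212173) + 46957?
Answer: 533327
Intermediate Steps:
X(z) = 2 - 5*z² (X(z) = 2 + (-5*z)*z = 2 - 5*z²)
(X(-381) + 1212173) + 46957 = ((2 - 5*(-381)²) + 1212173) + 46957 = ((2 - 5*145161) + 1212173) + 46957 = ((2 - 725805) + 1212173) + 46957 = (-725803 + 1212173) + 46957 = 486370 + 46957 = 533327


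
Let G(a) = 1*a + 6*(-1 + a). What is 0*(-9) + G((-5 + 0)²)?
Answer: 169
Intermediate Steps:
G(a) = -6 + 7*a (G(a) = a + (-6 + 6*a) = -6 + 7*a)
0*(-9) + G((-5 + 0)²) = 0*(-9) + (-6 + 7*(-5 + 0)²) = 0 + (-6 + 7*(-5)²) = 0 + (-6 + 7*25) = 0 + (-6 + 175) = 0 + 169 = 169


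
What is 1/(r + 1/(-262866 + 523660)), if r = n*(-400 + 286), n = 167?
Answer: -260794/4964996171 ≈ -5.2527e-5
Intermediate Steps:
r = -19038 (r = 167*(-400 + 286) = 167*(-114) = -19038)
1/(r + 1/(-262866 + 523660)) = 1/(-19038 + 1/(-262866 + 523660)) = 1/(-19038 + 1/260794) = 1/(-4964996171/260794) = -260794/4964996171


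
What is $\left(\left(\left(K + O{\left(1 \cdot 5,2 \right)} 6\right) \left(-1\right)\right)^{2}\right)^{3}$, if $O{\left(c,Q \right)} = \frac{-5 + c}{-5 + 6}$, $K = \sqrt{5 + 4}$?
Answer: $729$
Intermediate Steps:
$K = 3$ ($K = \sqrt{9} = 3$)
$O{\left(c,Q \right)} = -5 + c$ ($O{\left(c,Q \right)} = \frac{-5 + c}{1} = \left(-5 + c\right) 1 = -5 + c$)
$\left(\left(\left(K + O{\left(1 \cdot 5,2 \right)} 6\right) \left(-1\right)\right)^{2}\right)^{3} = \left(\left(\left(3 + \left(-5 + 1 \cdot 5\right) 6\right) \left(-1\right)\right)^{2}\right)^{3} = \left(\left(\left(3 + \left(-5 + 5\right) 6\right) \left(-1\right)\right)^{2}\right)^{3} = \left(\left(\left(3 + 0 \cdot 6\right) \left(-1\right)\right)^{2}\right)^{3} = \left(\left(\left(3 + 0\right) \left(-1\right)\right)^{2}\right)^{3} = \left(\left(3 \left(-1\right)\right)^{2}\right)^{3} = \left(\left(-3\right)^{2}\right)^{3} = 9^{3} = 729$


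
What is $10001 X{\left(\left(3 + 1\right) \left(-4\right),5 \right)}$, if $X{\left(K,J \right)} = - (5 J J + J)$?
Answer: $-1300130$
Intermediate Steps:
$X{\left(K,J \right)} = - J - 5 J^{2}$ ($X{\left(K,J \right)} = - (5 J^{2} + J) = - (J + 5 J^{2}) = - J - 5 J^{2}$)
$10001 X{\left(\left(3 + 1\right) \left(-4\right),5 \right)} = 10001 \left(\left(-1\right) 5 \left(1 + 5 \cdot 5\right)\right) = 10001 \left(\left(-1\right) 5 \left(1 + 25\right)\right) = 10001 \left(\left(-1\right) 5 \cdot 26\right) = 10001 \left(-130\right) = -1300130$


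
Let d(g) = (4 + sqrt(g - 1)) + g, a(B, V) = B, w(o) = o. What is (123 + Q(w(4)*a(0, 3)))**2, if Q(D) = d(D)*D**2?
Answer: 15129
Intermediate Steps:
d(g) = 4 + g + sqrt(-1 + g) (d(g) = (4 + sqrt(-1 + g)) + g = 4 + g + sqrt(-1 + g))
Q(D) = D**2*(4 + D + sqrt(-1 + D)) (Q(D) = (4 + D + sqrt(-1 + D))*D**2 = D**2*(4 + D + sqrt(-1 + D)))
(123 + Q(w(4)*a(0, 3)))**2 = (123 + (4*0)**2*(4 + 4*0 + sqrt(-1 + 4*0)))**2 = (123 + 0**2*(4 + 0 + sqrt(-1 + 0)))**2 = (123 + 0*(4 + 0 + sqrt(-1)))**2 = (123 + 0*(4 + 0 + I))**2 = (123 + 0*(4 + I))**2 = (123 + 0)**2 = 123**2 = 15129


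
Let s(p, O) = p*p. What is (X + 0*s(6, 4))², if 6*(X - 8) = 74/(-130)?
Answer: 9504889/152100 ≈ 62.491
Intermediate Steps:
s(p, O) = p²
X = 3083/390 (X = 8 + (74/(-130))/6 = 8 + (74*(-1/130))/6 = 8 + (⅙)*(-37/65) = 8 - 37/390 = 3083/390 ≈ 7.9051)
(X + 0*s(6, 4))² = (3083/390 + 0*6²)² = (3083/390 + 0*36)² = (3083/390 + 0)² = (3083/390)² = 9504889/152100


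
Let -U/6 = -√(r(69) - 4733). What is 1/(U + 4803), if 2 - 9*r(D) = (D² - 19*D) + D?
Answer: 4803/23253265 - 2*I*√46114/23253265 ≈ 0.00020655 - 1.847e-5*I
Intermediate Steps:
r(D) = 2/9 + 2*D - D²/9 (r(D) = 2/9 - ((D² - 19*D) + D)/9 = 2/9 - (D² - 18*D)/9 = 2/9 + (2*D - D²/9) = 2/9 + 2*D - D²/9)
U = 2*I*√46114 (U = -(-6)*√((2/9 + 2*69 - ⅑*69²) - 4733) = -(-6)*√((2/9 + 138 - ⅑*4761) - 4733) = -(-6)*√((2/9 + 138 - 529) - 4733) = -(-6)*√(-3517/9 - 4733) = -(-6)*√(-46114/9) = -(-6)*I*√46114/3 = -(-2)*I*√46114 = 2*I*√46114 ≈ 429.48*I)
1/(U + 4803) = 1/(2*I*√46114 + 4803) = 1/(4803 + 2*I*√46114)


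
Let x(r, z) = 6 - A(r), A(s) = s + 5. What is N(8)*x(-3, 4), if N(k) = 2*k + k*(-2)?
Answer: 0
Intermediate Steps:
A(s) = 5 + s
N(k) = 0 (N(k) = 2*k - 2*k = 0)
x(r, z) = 1 - r (x(r, z) = 6 - (5 + r) = 6 + (-5 - r) = 1 - r)
N(8)*x(-3, 4) = 0*(1 - 1*(-3)) = 0*(1 + 3) = 0*4 = 0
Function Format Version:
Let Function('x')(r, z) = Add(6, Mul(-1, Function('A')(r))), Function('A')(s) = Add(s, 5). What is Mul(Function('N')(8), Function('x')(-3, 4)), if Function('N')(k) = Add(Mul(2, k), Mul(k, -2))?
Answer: 0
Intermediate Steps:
Function('A')(s) = Add(5, s)
Function('N')(k) = 0 (Function('N')(k) = Add(Mul(2, k), Mul(-2, k)) = 0)
Function('x')(r, z) = Add(1, Mul(-1, r)) (Function('x')(r, z) = Add(6, Mul(-1, Add(5, r))) = Add(6, Add(-5, Mul(-1, r))) = Add(1, Mul(-1, r)))
Mul(Function('N')(8), Function('x')(-3, 4)) = Mul(0, Add(1, Mul(-1, -3))) = Mul(0, Add(1, 3)) = Mul(0, 4) = 0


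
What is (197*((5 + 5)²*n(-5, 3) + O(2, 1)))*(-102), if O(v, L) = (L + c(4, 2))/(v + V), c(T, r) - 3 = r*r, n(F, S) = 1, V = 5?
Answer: -14226552/7 ≈ -2.0324e+6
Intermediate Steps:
c(T, r) = 3 + r² (c(T, r) = 3 + r*r = 3 + r²)
O(v, L) = (7 + L)/(5 + v) (O(v, L) = (L + (3 + 2²))/(v + 5) = (L + (3 + 4))/(5 + v) = (L + 7)/(5 + v) = (7 + L)/(5 + v))
(197*((5 + 5)²*n(-5, 3) + O(2, 1)))*(-102) = (197*((5 + 5)²*1 + (7 + 1)/(5 + 2)))*(-102) = (197*(10²*1 + 8/7))*(-102) = (197*(100*1 + (⅐)*8))*(-102) = (197*(100 + 8/7))*(-102) = (197*(708/7))*(-102) = (139476/7)*(-102) = -14226552/7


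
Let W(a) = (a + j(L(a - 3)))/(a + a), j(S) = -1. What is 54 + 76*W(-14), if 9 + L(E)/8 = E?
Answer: 663/7 ≈ 94.714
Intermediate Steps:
L(E) = -72 + 8*E
W(a) = (-1 + a)/(2*a) (W(a) = (a - 1)/(a + a) = (-1 + a)/((2*a)) = (-1 + a)*(1/(2*a)) = (-1 + a)/(2*a))
54 + 76*W(-14) = 54 + 76*((1/2)*(-1 - 14)/(-14)) = 54 + 76*((1/2)*(-1/14)*(-15)) = 54 + 76*(15/28) = 54 + 285/7 = 663/7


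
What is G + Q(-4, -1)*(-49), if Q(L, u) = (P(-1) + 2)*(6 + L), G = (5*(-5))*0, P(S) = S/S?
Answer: -294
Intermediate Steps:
P(S) = 1
G = 0 (G = -25*0 = 0)
Q(L, u) = 18 + 3*L (Q(L, u) = (1 + 2)*(6 + L) = 3*(6 + L) = 18 + 3*L)
G + Q(-4, -1)*(-49) = 0 + (18 + 3*(-4))*(-49) = 0 + (18 - 12)*(-49) = 0 + 6*(-49) = 0 - 294 = -294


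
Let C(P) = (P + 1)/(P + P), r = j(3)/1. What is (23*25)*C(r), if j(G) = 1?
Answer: 575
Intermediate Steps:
r = 1 (r = 1/1 = 1*1 = 1)
C(P) = (1 + P)/(2*P) (C(P) = (1 + P)/((2*P)) = (1 + P)*(1/(2*P)) = (1 + P)/(2*P))
(23*25)*C(r) = (23*25)*((½)*(1 + 1)/1) = 575*((½)*1*2) = 575*1 = 575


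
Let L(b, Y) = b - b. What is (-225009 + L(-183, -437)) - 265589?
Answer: -490598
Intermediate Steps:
L(b, Y) = 0
(-225009 + L(-183, -437)) - 265589 = (-225009 + 0) - 265589 = -225009 - 265589 = -490598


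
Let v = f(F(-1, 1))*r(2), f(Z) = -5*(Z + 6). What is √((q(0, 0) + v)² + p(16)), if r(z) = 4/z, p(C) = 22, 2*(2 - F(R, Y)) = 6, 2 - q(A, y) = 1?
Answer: √2423 ≈ 49.224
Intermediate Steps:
q(A, y) = 1 (q(A, y) = 2 - 1*1 = 2 - 1 = 1)
F(R, Y) = -1 (F(R, Y) = 2 - ½*6 = 2 - 3 = -1)
f(Z) = -30 - 5*Z (f(Z) = -5*(6 + Z) = -30 - 5*Z)
v = -50 (v = (-30 - 5*(-1))*(4/2) = (-30 + 5)*(4*(½)) = -25*2 = -50)
√((q(0, 0) + v)² + p(16)) = √((1 - 50)² + 22) = √((-49)² + 22) = √(2401 + 22) = √2423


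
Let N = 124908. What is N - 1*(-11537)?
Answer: 136445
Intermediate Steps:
N - 1*(-11537) = 124908 - 1*(-11537) = 124908 + 11537 = 136445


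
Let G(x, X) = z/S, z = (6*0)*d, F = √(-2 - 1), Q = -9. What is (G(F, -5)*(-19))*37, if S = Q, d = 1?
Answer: 0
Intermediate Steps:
F = I*√3 (F = √(-3) = I*√3 ≈ 1.732*I)
S = -9
z = 0 (z = (6*0)*1 = 0*1 = 0)
G(x, X) = 0 (G(x, X) = 0/(-9) = 0*(-⅑) = 0)
(G(F, -5)*(-19))*37 = (0*(-19))*37 = 0*37 = 0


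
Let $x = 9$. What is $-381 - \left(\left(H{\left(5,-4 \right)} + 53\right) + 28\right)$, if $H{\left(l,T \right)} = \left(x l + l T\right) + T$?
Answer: $-483$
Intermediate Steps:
$H{\left(l,T \right)} = T + 9 l + T l$ ($H{\left(l,T \right)} = \left(9 l + l T\right) + T = \left(9 l + T l\right) + T = T + 9 l + T l$)
$-381 - \left(\left(H{\left(5,-4 \right)} + 53\right) + 28\right) = -381 - \left(\left(\left(-4 + 9 \cdot 5 - 20\right) + 53\right) + 28\right) = -381 - \left(\left(\left(-4 + 45 - 20\right) + 53\right) + 28\right) = -381 - \left(\left(21 + 53\right) + 28\right) = -381 - \left(74 + 28\right) = -381 - 102 = -483$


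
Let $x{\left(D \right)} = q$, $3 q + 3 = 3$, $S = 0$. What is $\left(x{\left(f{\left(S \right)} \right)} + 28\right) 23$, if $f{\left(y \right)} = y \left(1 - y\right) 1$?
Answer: $644$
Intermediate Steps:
$f{\left(y \right)} = y \left(1 - y\right)$
$q = 0$ ($q = -1 + \frac{1}{3} \cdot 3 = -1 + 1 = 0$)
$x{\left(D \right)} = 0$
$\left(x{\left(f{\left(S \right)} \right)} + 28\right) 23 = \left(0 + 28\right) 23 = 28 \cdot 23 = 644$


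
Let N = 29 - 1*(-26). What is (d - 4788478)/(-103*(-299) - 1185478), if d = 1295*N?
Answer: 4717253/1154681 ≈ 4.0853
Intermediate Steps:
N = 55 (N = 29 + 26 = 55)
d = 71225 (d = 1295*55 = 71225)
(d - 4788478)/(-103*(-299) - 1185478) = (71225 - 4788478)/(-103*(-299) - 1185478) = -4717253/(30797 - 1185478) = -4717253/(-1154681) = -4717253*(-1/1154681) = 4717253/1154681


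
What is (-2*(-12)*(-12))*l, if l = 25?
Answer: -7200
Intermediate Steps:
(-2*(-12)*(-12))*l = (-2*(-12)*(-12))*25 = (24*(-12))*25 = -288*25 = -7200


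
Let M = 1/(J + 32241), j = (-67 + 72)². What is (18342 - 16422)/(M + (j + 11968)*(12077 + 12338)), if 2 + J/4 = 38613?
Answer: 29869600/4555255491673 ≈ 6.5572e-6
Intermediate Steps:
J = 154444 (J = -8 + 4*38613 = -8 + 154452 = 154444)
j = 25 (j = 5² = 25)
M = 1/186685 (M = 1/(154444 + 32241) = 1/186685 ≈ 5.3566e-6)
(18342 - 16422)/(M + (j + 11968)*(12077 + 12338)) = (18342 - 16422)/(1/186685 + (25 + 11968)*(12077 + 12338)) = 1920/(1/186685 + 11993*24415) = 1920/(1/186685 + 292809095) = 1920/(54663065900076/186685) = 1920*(186685/54663065900076) = 29869600/4555255491673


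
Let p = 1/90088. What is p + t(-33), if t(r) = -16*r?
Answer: 47566465/90088 ≈ 528.00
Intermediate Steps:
p = 1/90088 ≈ 1.1100e-5
p + t(-33) = 1/90088 - 16*(-33) = 1/90088 + 528 = 47566465/90088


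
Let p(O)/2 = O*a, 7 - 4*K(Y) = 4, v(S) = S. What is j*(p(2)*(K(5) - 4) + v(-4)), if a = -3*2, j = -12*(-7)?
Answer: 6216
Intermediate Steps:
j = 84
K(Y) = ¾ (K(Y) = 7/4 - ¼*4 = 7/4 - 1 = ¾)
a = -6
p(O) = -12*O (p(O) = 2*(O*(-6)) = 2*(-6*O) = -12*O)
j*(p(2)*(K(5) - 4) + v(-4)) = 84*((-12*2)*(¾ - 4) - 4) = 84*(-24*(-13/4) - 4) = 84*(78 - 4) = 84*74 = 6216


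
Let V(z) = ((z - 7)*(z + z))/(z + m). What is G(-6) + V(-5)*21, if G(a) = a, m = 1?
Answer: -636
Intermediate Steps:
V(z) = 2*z*(-7 + z)/(1 + z) (V(z) = ((z - 7)*(z + z))/(z + 1) = ((-7 + z)*(2*z))/(1 + z) = (2*z*(-7 + z))/(1 + z) = 2*z*(-7 + z)/(1 + z))
G(-6) + V(-5)*21 = -6 + (2*(-5)*(-7 - 5)/(1 - 5))*21 = -6 + (2*(-5)*(-12)/(-4))*21 = -6 + (2*(-5)*(-¼)*(-12))*21 = -6 - 30*21 = -6 - 630 = -636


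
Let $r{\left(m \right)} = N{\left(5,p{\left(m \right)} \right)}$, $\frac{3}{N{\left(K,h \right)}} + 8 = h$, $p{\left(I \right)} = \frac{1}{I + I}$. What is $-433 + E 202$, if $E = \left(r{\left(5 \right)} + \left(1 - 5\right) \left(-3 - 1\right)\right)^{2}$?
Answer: $\frac{304894359}{6241} \approx 48853.0$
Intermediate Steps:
$p{\left(I \right)} = \frac{1}{2 I}$
$N{\left(K,h \right)} = \frac{3}{-8 + h}$
$r{\left(m \right)} = \frac{3}{-8 + \frac{1}{2 m}}$
$E = \frac{1522756}{6241}$ ($E = \left(\left(-6\right) 5 \frac{1}{-1 + 16 \cdot 5} + \left(1 - 5\right) \left(-3 - 1\right)\right)^{2} = \left(\left(-6\right) 5 \frac{1}{-1 + 80} - -16\right)^{2} = \left(\left(-6\right) 5 \cdot \frac{1}{79} + 16\right)^{2} = \left(- \frac{30}{79} + 16\right)^{2} = \left(\frac{1234}{79}\right)^{2} = \frac{1522756}{6241} \approx 243.99$)
$-433 + E 202 = -433 + \frac{1522756}{6241} \cdot 202 = -433 + \frac{307596712}{6241} = \frac{304894359}{6241}$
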